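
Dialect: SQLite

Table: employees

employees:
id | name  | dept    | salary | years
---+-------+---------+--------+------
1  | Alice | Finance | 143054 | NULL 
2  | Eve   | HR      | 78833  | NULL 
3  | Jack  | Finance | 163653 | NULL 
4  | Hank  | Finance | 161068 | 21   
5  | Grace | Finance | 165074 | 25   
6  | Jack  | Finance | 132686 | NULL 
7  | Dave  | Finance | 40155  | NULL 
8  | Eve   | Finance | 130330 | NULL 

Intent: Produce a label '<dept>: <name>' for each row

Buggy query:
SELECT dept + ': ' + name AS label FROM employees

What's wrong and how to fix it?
Bug: '+' is numeric addition; on text columns SQLite converts them to 0 instead of concatenating

Fix: Use the || operator for string concatenation

Corrected query:
SELECT dept || ': ' || name AS label FROM employees

Result:
label         
--------------
Finance: Alice
HR: Eve       
Finance: Jack 
Finance: Hank 
Finance: Grace
Finance: Jack 
Finance: Dave 
Finance: Eve  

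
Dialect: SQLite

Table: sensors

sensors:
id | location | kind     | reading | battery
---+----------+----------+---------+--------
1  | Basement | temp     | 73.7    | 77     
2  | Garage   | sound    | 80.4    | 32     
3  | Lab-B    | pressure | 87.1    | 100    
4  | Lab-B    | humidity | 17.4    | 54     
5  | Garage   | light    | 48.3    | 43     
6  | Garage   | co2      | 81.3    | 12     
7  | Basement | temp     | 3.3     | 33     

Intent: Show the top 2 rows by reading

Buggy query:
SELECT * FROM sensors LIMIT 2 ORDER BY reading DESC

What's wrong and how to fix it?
Bug: LIMIT must come after ORDER BY

Fix: Sort with ORDER BY, then apply LIMIT

Corrected query:
SELECT * FROM sensors ORDER BY reading DESC LIMIT 2

Result:
id | location | kind     | reading | battery
---+----------+----------+---------+--------
3  | Lab-B    | pressure | 87.1    | 100    
6  | Garage   | co2      | 81.3    | 12     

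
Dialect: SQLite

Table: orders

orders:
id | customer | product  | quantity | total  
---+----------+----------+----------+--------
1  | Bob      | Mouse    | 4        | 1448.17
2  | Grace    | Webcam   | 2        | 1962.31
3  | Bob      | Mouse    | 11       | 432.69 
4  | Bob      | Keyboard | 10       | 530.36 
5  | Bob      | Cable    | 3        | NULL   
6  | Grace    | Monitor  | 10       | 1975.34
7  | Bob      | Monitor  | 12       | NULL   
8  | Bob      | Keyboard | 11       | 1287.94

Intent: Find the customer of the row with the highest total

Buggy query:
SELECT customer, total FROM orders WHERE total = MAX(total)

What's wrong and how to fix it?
Bug: WHERE is evaluated per row; an aggregate over the whole table isn't defined there

Fix: Wrap MAX in a scalar subquery so WHERE compares against a single value

Corrected query:
SELECT customer, total FROM orders WHERE total = (SELECT MAX(total) FROM orders)

Result:
customer | total  
---------+--------
Grace    | 1975.34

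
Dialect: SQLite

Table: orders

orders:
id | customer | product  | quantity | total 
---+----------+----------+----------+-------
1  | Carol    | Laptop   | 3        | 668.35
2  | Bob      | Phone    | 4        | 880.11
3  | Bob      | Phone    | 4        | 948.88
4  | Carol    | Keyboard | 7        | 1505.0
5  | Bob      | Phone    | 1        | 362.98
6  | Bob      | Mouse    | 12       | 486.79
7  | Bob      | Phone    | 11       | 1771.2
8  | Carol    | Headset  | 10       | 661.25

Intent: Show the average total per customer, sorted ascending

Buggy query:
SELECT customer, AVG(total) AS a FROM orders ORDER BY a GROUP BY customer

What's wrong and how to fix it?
Bug: ORDER BY appears before GROUP BY; SQL clause order requires GROUP BY first

Fix: Reorder: SELECT … FROM … GROUP BY … ORDER BY …

Corrected query:
SELECT customer, AVG(total) AS a FROM orders GROUP BY customer ORDER BY a

Result:
customer | a         
---------+-----------
Bob      | 889.992   
Carol    | 944.866667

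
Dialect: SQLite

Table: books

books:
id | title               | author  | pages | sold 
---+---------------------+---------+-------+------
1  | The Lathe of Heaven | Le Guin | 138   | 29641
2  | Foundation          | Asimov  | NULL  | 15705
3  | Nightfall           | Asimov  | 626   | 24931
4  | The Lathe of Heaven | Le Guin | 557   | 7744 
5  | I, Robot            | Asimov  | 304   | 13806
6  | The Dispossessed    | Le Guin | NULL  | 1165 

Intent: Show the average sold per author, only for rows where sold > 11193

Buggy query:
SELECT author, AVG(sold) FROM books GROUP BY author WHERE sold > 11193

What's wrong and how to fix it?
Bug: WHERE cannot follow GROUP BY

Fix: Move the WHERE clause before GROUP BY

Corrected query:
SELECT author, AVG(sold) FROM books WHERE sold > 11193 GROUP BY author

Result:
author  | AVG(sold)   
--------+-------------
Asimov  | 18147.333333
Le Guin | 29641       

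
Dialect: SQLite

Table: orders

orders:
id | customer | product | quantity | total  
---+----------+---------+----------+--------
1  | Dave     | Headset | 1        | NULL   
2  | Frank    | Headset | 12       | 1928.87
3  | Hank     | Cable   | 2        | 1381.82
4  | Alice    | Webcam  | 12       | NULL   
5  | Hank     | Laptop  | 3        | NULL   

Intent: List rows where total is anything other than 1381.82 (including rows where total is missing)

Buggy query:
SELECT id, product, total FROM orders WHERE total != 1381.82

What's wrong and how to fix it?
Bug: Inequality against NULL is unknown, not true; rows with NULL are dropped

Fix: Add an explicit OR total IS NULL to include the missing-value rows

Corrected query:
SELECT id, product, total FROM orders WHERE total != 1381.82 OR total IS NULL

Result:
id | product | total  
---+---------+--------
1  | Headset | NULL   
2  | Headset | 1928.87
4  | Webcam  | NULL   
5  | Laptop  | NULL   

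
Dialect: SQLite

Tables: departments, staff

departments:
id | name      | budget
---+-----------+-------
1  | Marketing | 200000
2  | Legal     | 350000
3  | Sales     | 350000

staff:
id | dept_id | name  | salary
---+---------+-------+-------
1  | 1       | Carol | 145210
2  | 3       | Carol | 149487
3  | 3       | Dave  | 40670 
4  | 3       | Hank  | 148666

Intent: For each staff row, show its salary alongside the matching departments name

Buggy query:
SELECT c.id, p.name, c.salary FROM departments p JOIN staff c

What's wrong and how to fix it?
Bug: Missing join condition: each staff row is matched to all departments rows instead of just its own

Fix: Add ON c.dept_id = p.id to the JOIN

Corrected query:
SELECT c.id, p.name, c.salary FROM departments p JOIN staff c ON c.dept_id = p.id

Result:
id | name      | salary
---+-----------+-------
1  | Marketing | 145210
2  | Sales     | 149487
3  | Sales     | 40670 
4  | Sales     | 148666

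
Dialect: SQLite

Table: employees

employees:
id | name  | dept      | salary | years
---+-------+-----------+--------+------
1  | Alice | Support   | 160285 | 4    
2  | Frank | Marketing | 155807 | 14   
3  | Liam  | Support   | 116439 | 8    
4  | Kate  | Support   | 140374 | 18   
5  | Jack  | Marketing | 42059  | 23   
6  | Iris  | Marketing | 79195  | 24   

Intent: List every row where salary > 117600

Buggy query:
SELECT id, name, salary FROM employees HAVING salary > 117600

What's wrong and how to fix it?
Bug: This is a non-aggregate query (no GROUP BY, no aggregates), so in SQLite the HAVING clause is invalid here; a row-level condition belongs in WHERE

Fix: Use WHERE for row-level filtering

Corrected query:
SELECT id, name, salary FROM employees WHERE salary > 117600

Result:
id | name  | salary
---+-------+-------
1  | Alice | 160285
2  | Frank | 155807
4  | Kate  | 140374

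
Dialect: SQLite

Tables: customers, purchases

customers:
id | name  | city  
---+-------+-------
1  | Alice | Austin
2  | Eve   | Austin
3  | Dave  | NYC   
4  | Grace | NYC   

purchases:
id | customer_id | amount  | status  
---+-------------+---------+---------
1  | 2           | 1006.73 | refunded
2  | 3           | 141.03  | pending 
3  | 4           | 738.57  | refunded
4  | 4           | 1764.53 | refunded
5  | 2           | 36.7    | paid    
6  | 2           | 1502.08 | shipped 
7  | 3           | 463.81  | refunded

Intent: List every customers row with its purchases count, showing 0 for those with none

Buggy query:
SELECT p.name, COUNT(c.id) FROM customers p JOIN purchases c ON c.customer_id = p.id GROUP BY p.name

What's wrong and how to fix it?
Bug: INNER JOIN drops customers rows that have no matching purchases rows

Fix: Switch to LEFT JOIN to retain unmatched parent rows

Corrected query:
SELECT p.name, COUNT(c.id) FROM customers p LEFT JOIN purchases c ON c.customer_id = p.id GROUP BY p.name

Result:
name  | COUNT(c.id)
------+------------
Alice | 0          
Dave  | 2          
Eve   | 3          
Grace | 2          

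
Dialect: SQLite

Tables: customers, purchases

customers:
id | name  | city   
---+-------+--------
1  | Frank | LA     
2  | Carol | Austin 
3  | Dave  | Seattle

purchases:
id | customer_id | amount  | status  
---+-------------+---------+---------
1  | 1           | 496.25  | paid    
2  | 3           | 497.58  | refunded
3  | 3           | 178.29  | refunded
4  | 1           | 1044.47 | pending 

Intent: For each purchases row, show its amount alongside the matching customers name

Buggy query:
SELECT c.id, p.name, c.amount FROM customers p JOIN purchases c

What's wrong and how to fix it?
Bug: JOIN with no ON clause produces a cartesian product; every purchases row pairs with every customers row

Fix: Specify the join condition linking the foreign key to the parent id

Corrected query:
SELECT c.id, p.name, c.amount FROM customers p JOIN purchases c ON c.customer_id = p.id

Result:
id | name  | amount 
---+-------+--------
1  | Frank | 496.25 
2  | Dave  | 497.58 
3  | Dave  | 178.29 
4  | Frank | 1044.47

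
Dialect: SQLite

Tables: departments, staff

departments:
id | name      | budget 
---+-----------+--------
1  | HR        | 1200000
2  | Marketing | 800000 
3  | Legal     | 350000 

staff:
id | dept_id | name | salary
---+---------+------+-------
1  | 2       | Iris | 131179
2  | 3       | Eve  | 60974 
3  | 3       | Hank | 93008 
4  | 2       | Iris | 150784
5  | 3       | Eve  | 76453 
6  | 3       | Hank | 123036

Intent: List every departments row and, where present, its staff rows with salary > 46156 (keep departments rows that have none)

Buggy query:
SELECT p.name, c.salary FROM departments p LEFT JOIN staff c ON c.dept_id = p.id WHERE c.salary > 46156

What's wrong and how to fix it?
Bug: Filtering c.salary in WHERE discards the NULL rows produced by LEFT JOIN, turning it into an inner join

Fix: Put 'c.salary > 46156' in the JOIN's ON clause instead of WHERE

Corrected query:
SELECT p.name, c.salary FROM departments p LEFT JOIN staff c ON c.dept_id = p.id AND c.salary > 46156

Result:
name      | salary
----------+-------
HR        | NULL  
Marketing | 131179
Marketing | 150784
Legal     | 60974 
Legal     | 76453 
Legal     | 93008 
Legal     | 123036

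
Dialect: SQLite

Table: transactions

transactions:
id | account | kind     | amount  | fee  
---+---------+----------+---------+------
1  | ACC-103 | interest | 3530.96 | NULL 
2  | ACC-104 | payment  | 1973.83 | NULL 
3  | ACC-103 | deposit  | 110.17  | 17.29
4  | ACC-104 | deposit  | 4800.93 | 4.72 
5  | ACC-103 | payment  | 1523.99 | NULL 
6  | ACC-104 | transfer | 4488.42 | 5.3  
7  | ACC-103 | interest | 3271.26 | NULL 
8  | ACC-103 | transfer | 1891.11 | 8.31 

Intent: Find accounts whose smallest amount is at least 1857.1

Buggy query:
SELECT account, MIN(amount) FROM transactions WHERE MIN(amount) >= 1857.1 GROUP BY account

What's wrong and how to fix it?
Bug: Aggregates like MIN are computed per group after WHERE runs

Fix: Replace WHERE with HAVING after the GROUP BY

Corrected query:
SELECT account, MIN(amount) FROM transactions GROUP BY account HAVING MIN(amount) >= 1857.1

Result:
account | MIN(amount)
--------+------------
ACC-104 | 1973.83    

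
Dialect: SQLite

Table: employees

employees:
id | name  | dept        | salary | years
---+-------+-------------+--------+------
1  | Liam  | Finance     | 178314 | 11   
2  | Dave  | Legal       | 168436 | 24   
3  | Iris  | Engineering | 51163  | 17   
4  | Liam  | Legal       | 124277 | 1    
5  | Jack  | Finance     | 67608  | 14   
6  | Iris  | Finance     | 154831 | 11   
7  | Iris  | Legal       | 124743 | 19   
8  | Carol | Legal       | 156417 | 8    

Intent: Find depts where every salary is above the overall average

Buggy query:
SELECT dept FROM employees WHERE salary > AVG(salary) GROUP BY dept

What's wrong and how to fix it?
Bug: WHERE evaluates per row before aggregation, so AVG() is unavailable

Fix: Compute the overall average in a scalar subquery and compare each group's MIN against it in HAVING

Corrected query:
SELECT dept FROM employees GROUP BY dept HAVING MIN(salary) > (SELECT AVG(salary) FROM employees)

Result:
(no rows)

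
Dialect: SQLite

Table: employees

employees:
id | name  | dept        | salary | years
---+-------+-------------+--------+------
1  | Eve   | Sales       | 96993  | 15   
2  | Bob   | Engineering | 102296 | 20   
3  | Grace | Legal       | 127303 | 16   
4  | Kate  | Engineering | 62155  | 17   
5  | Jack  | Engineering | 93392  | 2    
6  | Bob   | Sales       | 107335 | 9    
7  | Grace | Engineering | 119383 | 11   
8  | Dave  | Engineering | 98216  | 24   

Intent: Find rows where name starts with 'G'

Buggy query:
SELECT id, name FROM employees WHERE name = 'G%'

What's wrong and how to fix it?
Bug: Wildcards only work with LIKE; '=' treats '%' as a literal character

Fix: Replace '=' with LIKE so 'G%' is treated as a pattern

Corrected query:
SELECT id, name FROM employees WHERE name LIKE 'G%'

Result:
id | name 
---+------
3  | Grace
7  | Grace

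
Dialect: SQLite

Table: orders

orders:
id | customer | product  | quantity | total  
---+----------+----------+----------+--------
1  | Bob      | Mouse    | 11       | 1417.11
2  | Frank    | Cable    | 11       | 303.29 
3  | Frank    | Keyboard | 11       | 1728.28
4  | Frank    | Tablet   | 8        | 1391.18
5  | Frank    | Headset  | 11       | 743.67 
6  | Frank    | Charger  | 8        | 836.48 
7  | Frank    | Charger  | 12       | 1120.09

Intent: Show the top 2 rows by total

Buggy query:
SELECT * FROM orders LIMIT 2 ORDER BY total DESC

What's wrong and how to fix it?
Bug: ORDER BY cannot follow LIMIT; LIMIT is the final clause

Fix: Swap the clauses: ORDER BY first, then LIMIT

Corrected query:
SELECT * FROM orders ORDER BY total DESC LIMIT 2

Result:
id | customer | product  | quantity | total  
---+----------+----------+----------+--------
3  | Frank    | Keyboard | 11       | 1728.28
1  | Bob      | Mouse    | 11       | 1417.11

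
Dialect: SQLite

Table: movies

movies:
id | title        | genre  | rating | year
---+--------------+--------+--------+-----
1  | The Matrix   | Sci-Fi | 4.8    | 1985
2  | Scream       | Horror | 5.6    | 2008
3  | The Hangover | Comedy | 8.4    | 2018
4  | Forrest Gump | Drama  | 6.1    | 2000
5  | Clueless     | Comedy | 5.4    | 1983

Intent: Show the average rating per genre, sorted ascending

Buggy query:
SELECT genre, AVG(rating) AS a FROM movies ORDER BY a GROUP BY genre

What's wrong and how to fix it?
Bug: ORDER BY appears before GROUP BY; SQL clause order requires GROUP BY first

Fix: Move ORDER BY to the end, after GROUP BY

Corrected query:
SELECT genre, AVG(rating) AS a FROM movies GROUP BY genre ORDER BY a

Result:
genre  | a  
-------+----
Sci-Fi | 4.8
Horror | 5.6
Drama  | 6.1
Comedy | 6.9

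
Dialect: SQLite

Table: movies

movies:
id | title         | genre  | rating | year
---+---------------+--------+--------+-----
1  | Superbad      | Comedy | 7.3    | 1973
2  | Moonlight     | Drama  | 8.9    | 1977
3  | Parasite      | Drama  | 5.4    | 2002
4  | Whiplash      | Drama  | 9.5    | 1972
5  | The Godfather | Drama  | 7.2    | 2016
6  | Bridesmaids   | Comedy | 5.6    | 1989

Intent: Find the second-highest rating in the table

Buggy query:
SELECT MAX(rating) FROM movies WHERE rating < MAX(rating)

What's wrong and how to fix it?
Bug: The inner MAX is an aggregate inside WHERE, which is not allowed

Fix: Compute the overall MAX in a subquery, then take MAX of rows below it

Corrected query:
SELECT MAX(rating) FROM movies WHERE rating < (SELECT MAX(rating) FROM movies)

Result:
MAX(rating)
-----------
8.9        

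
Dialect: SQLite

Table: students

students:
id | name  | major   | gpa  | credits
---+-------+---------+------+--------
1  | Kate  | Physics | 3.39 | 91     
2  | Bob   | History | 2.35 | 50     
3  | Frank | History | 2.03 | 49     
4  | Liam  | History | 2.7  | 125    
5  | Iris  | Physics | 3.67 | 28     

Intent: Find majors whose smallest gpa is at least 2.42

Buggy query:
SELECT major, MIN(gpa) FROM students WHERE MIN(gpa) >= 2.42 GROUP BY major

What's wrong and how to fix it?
Bug: Aggregates like MIN are computed per group after WHERE runs

Fix: Replace WHERE with HAVING after the GROUP BY

Corrected query:
SELECT major, MIN(gpa) FROM students GROUP BY major HAVING MIN(gpa) >= 2.42

Result:
major   | MIN(gpa)
--------+---------
Physics | 3.39    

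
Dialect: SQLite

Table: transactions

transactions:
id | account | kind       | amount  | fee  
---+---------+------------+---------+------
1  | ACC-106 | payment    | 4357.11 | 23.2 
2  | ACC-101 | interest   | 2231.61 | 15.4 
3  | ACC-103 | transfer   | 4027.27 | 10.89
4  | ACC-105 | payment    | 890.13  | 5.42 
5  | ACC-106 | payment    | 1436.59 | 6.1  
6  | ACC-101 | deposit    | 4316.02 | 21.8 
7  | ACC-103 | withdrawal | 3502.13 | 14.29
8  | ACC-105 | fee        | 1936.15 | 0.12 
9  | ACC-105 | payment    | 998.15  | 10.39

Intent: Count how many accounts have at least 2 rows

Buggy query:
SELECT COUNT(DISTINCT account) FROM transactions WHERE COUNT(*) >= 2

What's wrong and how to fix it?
Bug: WHERE filters individual rows, not groups, so a group-level COUNT is invalid there

Fix: Use a subquery that GROUPs and filters with HAVING, then count its rows

Corrected query:
SELECT COUNT(*) FROM (SELECT account FROM transactions GROUP BY account HAVING COUNT(*) >= 2)

Result:
COUNT(*)
--------
4       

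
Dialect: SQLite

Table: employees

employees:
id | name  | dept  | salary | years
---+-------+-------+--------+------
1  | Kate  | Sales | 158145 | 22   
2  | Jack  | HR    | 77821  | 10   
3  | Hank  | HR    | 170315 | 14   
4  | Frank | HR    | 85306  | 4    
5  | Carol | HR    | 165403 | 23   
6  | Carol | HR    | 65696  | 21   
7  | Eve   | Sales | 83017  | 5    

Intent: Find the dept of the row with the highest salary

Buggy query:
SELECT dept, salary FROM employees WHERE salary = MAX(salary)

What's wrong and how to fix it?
Bug: MAX(salary) is an aggregate and cannot be used directly in WHERE

Fix: Wrap MAX in a scalar subquery so WHERE compares against a single value

Corrected query:
SELECT dept, salary FROM employees WHERE salary = (SELECT MAX(salary) FROM employees)

Result:
dept | salary
-----+-------
HR   | 170315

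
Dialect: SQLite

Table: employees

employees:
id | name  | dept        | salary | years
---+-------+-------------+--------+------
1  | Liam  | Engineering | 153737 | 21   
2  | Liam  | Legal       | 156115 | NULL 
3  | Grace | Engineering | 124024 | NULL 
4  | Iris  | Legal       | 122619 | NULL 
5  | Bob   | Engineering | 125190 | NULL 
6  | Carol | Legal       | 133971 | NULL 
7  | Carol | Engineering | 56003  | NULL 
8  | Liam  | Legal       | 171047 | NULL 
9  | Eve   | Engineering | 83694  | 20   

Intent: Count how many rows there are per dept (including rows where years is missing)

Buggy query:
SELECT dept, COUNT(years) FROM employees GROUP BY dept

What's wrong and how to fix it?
Bug: COUNT(years) skips NULLs, so groups with missing years are undercounted

Fix: Use COUNT(*) to count all rows regardless of NULL

Corrected query:
SELECT dept, COUNT(*) FROM employees GROUP BY dept

Result:
dept        | COUNT(*)
------------+---------
Engineering | 5       
Legal       | 4       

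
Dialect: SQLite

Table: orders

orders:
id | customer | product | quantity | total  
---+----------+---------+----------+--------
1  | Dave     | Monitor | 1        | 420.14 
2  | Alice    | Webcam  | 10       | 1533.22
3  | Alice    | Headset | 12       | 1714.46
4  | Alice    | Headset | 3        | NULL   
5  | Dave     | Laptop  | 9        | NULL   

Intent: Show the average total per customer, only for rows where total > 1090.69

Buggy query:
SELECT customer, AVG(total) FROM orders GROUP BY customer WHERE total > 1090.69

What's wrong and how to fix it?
Bug: Row-level WHERE must come before GROUP BY in the clause order

Fix: Place WHERE between FROM and GROUP BY

Corrected query:
SELECT customer, AVG(total) FROM orders WHERE total > 1090.69 GROUP BY customer

Result:
customer | AVG(total)
---------+-----------
Alice    | 1623.84   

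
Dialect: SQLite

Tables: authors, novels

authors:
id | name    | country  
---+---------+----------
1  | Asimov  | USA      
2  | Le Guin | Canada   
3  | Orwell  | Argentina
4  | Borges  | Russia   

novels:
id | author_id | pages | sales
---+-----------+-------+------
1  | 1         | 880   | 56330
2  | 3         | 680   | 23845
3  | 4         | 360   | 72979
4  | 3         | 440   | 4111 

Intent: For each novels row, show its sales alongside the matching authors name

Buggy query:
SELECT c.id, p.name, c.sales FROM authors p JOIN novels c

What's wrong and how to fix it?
Bug: Missing join condition: each novels row is matched to all authors rows instead of just its own

Fix: Specify the join condition linking the foreign key to the parent id

Corrected query:
SELECT c.id, p.name, c.sales FROM authors p JOIN novels c ON c.author_id = p.id

Result:
id | name   | sales
---+--------+------
1  | Asimov | 56330
2  | Orwell | 23845
3  | Borges | 72979
4  | Orwell | 4111 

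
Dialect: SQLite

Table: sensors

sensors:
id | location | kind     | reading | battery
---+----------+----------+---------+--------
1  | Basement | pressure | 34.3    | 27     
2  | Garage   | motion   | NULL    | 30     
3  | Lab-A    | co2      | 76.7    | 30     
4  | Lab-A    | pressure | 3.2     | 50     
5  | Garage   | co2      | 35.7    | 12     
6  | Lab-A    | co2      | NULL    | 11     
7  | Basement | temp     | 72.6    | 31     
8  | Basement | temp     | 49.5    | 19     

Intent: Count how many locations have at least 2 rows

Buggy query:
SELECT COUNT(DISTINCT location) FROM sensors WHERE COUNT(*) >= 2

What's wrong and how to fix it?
Bug: WHERE filters individual rows, not groups, so a group-level COUNT is invalid there

Fix: Use a subquery that GROUPs and filters with HAVING, then count its rows

Corrected query:
SELECT COUNT(*) FROM (SELECT location FROM sensors GROUP BY location HAVING COUNT(*) >= 2)

Result:
COUNT(*)
--------
3       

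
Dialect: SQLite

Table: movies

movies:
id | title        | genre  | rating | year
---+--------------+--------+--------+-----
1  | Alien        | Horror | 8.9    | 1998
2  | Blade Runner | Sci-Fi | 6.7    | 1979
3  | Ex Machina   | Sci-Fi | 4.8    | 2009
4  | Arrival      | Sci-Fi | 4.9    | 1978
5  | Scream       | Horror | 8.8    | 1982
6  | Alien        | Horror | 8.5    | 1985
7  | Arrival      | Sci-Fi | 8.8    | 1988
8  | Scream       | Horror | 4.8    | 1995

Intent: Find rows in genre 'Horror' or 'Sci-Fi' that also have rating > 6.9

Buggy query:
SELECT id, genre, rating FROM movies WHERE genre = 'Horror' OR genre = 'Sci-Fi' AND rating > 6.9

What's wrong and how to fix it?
Bug: Without parentheses, AND is evaluated before OR, so the rating filter only applies to the 'Sci-Fi' branch

Fix: Group the OR with parentheses (or use IN), then AND the threshold

Corrected query:
SELECT id, genre, rating FROM movies WHERE (genre = 'Horror' OR genre = 'Sci-Fi') AND rating > 6.9

Result:
id | genre  | rating
---+--------+-------
1  | Horror | 8.9   
5  | Horror | 8.8   
6  | Horror | 8.5   
7  | Sci-Fi | 8.8   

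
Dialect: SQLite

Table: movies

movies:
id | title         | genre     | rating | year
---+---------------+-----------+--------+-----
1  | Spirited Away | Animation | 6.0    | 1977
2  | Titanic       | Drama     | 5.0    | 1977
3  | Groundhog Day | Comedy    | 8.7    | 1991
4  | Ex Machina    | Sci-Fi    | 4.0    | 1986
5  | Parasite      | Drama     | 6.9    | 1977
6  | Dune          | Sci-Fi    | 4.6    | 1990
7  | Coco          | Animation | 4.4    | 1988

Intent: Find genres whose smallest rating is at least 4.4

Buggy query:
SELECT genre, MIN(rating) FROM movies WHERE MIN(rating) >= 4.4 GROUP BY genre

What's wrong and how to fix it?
Bug: MIN() in WHERE is a misuse of aggregate

Fix: Use HAVING for the per-group MIN condition

Corrected query:
SELECT genre, MIN(rating) FROM movies GROUP BY genre HAVING MIN(rating) >= 4.4

Result:
genre     | MIN(rating)
----------+------------
Animation | 4.4        
Comedy    | 8.7        
Drama     | 5          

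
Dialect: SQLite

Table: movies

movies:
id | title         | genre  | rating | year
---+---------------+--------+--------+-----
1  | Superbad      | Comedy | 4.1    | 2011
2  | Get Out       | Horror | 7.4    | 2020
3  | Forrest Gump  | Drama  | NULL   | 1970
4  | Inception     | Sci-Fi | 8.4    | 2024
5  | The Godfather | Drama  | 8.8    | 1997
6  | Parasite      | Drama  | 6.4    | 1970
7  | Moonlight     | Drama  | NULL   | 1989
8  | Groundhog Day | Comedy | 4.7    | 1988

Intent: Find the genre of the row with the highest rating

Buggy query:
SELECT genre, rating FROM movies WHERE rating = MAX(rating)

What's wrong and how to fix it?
Bug: MAX(rating) is an aggregate and cannot be used directly in WHERE

Fix: Wrap MAX in a scalar subquery so WHERE compares against a single value

Corrected query:
SELECT genre, rating FROM movies WHERE rating = (SELECT MAX(rating) FROM movies)

Result:
genre | rating
------+-------
Drama | 8.8   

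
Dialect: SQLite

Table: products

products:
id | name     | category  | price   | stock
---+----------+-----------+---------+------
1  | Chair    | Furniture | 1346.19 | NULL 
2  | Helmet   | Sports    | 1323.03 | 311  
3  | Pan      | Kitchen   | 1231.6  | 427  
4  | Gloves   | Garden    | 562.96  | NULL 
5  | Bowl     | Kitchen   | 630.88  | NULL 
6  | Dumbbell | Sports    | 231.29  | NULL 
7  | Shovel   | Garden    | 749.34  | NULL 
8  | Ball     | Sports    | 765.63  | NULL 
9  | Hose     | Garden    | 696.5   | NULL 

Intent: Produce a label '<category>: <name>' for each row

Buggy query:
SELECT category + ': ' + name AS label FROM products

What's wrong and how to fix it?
Bug: '+' is numeric addition; on text columns SQLite converts them to 0 instead of concatenating

Fix: Use the || operator for string concatenation

Corrected query:
SELECT category || ': ' || name AS label FROM products

Result:
label           
----------------
Furniture: Chair
Sports: Helmet  
Kitchen: Pan    
Garden: Gloves  
Kitchen: Bowl   
Sports: Dumbbell
Garden: Shovel  
Sports: Ball    
Garden: Hose    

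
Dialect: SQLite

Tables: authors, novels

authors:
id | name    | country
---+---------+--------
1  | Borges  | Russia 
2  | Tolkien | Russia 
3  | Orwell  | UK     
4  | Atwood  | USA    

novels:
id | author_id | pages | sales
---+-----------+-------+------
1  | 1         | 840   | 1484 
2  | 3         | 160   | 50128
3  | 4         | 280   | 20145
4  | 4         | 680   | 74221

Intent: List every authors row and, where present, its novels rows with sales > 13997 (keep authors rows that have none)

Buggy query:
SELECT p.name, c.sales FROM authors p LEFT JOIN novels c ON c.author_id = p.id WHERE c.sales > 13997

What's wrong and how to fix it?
Bug: Filtering c.sales in WHERE discards the NULL rows produced by LEFT JOIN, turning it into an inner join

Fix: Move the right-table condition into the ON clause so unmatched parents are kept

Corrected query:
SELECT p.name, c.sales FROM authors p LEFT JOIN novels c ON c.author_id = p.id AND c.sales > 13997

Result:
name    | sales
--------+------
Borges  | NULL 
Tolkien | NULL 
Orwell  | 50128
Atwood  | 20145
Atwood  | 74221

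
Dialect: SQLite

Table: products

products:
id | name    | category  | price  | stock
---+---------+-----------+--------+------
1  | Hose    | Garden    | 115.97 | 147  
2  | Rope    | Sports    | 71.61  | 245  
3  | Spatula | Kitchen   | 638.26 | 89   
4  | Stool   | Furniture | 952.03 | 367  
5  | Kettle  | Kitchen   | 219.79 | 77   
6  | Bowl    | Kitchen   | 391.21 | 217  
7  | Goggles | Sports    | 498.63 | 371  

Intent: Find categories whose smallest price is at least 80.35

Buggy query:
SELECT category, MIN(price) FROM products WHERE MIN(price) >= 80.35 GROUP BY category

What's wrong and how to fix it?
Bug: Aggregates like MIN are computed per group after WHERE runs

Fix: Replace WHERE with HAVING after the GROUP BY

Corrected query:
SELECT category, MIN(price) FROM products GROUP BY category HAVING MIN(price) >= 80.35

Result:
category  | MIN(price)
----------+-----------
Furniture | 952.03    
Garden    | 115.97    
Kitchen   | 219.79    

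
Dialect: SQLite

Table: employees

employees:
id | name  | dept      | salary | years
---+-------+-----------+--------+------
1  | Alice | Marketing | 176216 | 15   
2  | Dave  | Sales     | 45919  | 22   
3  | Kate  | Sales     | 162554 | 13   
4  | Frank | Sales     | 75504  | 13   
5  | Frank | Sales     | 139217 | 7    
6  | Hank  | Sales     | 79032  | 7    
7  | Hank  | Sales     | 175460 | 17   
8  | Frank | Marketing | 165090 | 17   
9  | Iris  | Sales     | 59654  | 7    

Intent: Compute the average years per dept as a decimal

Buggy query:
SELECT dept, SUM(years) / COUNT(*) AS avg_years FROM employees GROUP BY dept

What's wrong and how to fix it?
Bug: SUM(years) and COUNT(*) are both integers; the division truncates the fractional part

Fix: Cast one side to REAL so the division keeps the fractional part

Corrected query:
SELECT dept, SUM(years) * 1.0 / COUNT(*) AS avg_years FROM employees GROUP BY dept

Result:
dept      | avg_years
----------+----------
Marketing | 16       
Sales     | 12.285714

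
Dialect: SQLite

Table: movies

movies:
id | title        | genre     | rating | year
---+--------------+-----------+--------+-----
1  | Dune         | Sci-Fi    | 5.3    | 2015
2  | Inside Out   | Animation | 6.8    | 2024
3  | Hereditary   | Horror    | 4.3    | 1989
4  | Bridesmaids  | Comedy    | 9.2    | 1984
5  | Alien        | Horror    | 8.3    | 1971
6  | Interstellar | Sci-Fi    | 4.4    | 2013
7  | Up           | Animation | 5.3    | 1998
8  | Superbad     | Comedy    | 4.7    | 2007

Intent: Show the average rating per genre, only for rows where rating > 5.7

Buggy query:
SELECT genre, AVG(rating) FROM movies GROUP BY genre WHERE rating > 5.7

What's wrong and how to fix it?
Bug: Row-level WHERE must come before GROUP BY in the clause order

Fix: Move the WHERE clause before GROUP BY

Corrected query:
SELECT genre, AVG(rating) FROM movies WHERE rating > 5.7 GROUP BY genre

Result:
genre     | AVG(rating)
----------+------------
Animation | 6.8        
Comedy    | 9.2        
Horror    | 8.3        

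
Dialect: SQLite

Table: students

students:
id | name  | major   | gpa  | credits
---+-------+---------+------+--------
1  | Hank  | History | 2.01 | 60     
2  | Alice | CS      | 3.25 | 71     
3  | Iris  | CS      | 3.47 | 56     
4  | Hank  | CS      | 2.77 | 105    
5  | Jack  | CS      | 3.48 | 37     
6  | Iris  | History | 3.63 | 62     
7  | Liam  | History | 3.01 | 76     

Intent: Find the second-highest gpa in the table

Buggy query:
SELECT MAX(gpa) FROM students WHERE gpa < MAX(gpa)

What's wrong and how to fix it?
Bug: MAX(gpa) on the right of the comparison is an aggregate-in-WHERE error

Fix: Put the inner MAX in a scalar subquery

Corrected query:
SELECT MAX(gpa) FROM students WHERE gpa < (SELECT MAX(gpa) FROM students)

Result:
MAX(gpa)
--------
3.48    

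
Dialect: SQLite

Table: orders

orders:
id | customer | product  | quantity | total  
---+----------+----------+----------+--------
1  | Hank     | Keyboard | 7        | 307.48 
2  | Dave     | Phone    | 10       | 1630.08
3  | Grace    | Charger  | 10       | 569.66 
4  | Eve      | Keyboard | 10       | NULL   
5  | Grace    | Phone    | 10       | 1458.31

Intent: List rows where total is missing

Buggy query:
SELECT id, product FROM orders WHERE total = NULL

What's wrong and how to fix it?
Bug: Comparing to NULL with '=' never matches; NULL = NULL is unknown, not true

Fix: Replace '= NULL' with 'IS NULL'

Corrected query:
SELECT id, product FROM orders WHERE total IS NULL

Result:
id | product 
---+---------
4  | Keyboard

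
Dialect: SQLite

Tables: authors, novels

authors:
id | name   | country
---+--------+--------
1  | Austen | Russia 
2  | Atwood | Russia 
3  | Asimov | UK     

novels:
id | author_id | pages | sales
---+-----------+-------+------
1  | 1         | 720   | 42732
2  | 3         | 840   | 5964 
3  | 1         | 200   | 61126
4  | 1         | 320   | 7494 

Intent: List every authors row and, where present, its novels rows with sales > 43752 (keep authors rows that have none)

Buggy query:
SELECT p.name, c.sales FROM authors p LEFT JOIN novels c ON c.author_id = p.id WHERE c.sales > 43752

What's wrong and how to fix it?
Bug: A WHERE condition on the right-hand table after LEFT JOIN drops unmatched parents

Fix: Move the right-table condition into the ON clause so unmatched parents are kept

Corrected query:
SELECT p.name, c.sales FROM authors p LEFT JOIN novels c ON c.author_id = p.id AND c.sales > 43752

Result:
name   | sales
-------+------
Austen | 61126
Atwood | NULL 
Asimov | NULL 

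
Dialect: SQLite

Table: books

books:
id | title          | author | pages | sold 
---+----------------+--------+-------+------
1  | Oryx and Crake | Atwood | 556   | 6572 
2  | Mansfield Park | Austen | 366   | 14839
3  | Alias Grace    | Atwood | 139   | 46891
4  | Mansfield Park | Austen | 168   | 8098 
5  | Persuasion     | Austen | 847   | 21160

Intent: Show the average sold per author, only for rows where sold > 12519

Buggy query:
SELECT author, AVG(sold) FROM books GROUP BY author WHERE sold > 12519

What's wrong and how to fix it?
Bug: Row-level WHERE must come before GROUP BY in the clause order

Fix: Place WHERE between FROM and GROUP BY

Corrected query:
SELECT author, AVG(sold) FROM books WHERE sold > 12519 GROUP BY author

Result:
author | AVG(sold)
-------+----------
Atwood | 46891    
Austen | 17999.5  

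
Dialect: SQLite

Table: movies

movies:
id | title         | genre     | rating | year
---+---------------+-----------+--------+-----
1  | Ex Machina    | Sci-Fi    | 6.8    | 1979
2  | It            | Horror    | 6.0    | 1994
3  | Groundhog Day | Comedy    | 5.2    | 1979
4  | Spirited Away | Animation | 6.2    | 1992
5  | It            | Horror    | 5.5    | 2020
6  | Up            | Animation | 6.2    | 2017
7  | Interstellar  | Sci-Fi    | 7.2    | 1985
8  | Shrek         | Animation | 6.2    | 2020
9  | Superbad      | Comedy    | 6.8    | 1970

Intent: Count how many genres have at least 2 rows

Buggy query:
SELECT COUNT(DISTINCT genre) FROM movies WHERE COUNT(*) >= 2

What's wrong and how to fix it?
Bug: WHERE filters individual rows, not groups, so a group-level COUNT is invalid there

Fix: Use a subquery that GROUPs and filters with HAVING, then count its rows

Corrected query:
SELECT COUNT(*) FROM (SELECT genre FROM movies GROUP BY genre HAVING COUNT(*) >= 2)

Result:
COUNT(*)
--------
4       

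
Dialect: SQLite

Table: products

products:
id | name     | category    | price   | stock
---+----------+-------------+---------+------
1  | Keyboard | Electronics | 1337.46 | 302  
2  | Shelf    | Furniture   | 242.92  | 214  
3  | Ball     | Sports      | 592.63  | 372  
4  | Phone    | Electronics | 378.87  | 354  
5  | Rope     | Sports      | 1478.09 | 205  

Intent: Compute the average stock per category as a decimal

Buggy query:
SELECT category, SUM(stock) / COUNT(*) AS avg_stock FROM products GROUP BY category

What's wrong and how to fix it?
Bug: Both operands are integers, so '/' performs integer division and truncates

Fix: Multiply by 1.0 (or CAST to REAL) to force floating-point division

Corrected query:
SELECT category, SUM(stock) * 1.0 / COUNT(*) AS avg_stock FROM products GROUP BY category

Result:
category    | avg_stock
------------+----------
Electronics | 328      
Furniture   | 214      
Sports      | 288.5    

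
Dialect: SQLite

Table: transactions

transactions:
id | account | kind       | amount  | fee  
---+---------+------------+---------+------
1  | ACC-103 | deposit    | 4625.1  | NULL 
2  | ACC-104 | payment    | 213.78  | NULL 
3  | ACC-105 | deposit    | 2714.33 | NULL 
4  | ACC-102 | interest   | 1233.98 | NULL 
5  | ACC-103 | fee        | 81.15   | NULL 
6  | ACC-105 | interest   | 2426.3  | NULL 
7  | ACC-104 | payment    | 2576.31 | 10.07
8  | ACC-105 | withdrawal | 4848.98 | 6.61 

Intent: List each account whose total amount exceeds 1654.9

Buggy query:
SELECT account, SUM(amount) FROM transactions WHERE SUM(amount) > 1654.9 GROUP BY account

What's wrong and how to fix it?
Bug: WHERE runs before GROUP BY, so aggregates aren't available there

Fix: Use HAVING (which filters groups after aggregation) instead of WHERE

Corrected query:
SELECT account, SUM(amount) FROM transactions GROUP BY account HAVING SUM(amount) > 1654.9

Result:
account | SUM(amount)
--------+------------
ACC-103 | 4706.25    
ACC-104 | 2790.09    
ACC-105 | 9989.61    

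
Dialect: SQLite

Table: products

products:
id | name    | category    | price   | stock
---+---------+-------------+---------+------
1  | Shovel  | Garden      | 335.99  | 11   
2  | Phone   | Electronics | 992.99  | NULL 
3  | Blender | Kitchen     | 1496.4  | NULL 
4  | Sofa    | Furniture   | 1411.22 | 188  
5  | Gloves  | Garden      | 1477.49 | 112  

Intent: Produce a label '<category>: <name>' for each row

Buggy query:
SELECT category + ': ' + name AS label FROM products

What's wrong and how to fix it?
Bug: SQLite uses || for string concatenation; + coerces text to numbers (yielding 0)

Fix: Replace + with || to concatenate text

Corrected query:
SELECT category || ': ' || name AS label FROM products

Result:
label             
------------------
Garden: Shovel    
Electronics: Phone
Kitchen: Blender  
Furniture: Sofa   
Garden: Gloves    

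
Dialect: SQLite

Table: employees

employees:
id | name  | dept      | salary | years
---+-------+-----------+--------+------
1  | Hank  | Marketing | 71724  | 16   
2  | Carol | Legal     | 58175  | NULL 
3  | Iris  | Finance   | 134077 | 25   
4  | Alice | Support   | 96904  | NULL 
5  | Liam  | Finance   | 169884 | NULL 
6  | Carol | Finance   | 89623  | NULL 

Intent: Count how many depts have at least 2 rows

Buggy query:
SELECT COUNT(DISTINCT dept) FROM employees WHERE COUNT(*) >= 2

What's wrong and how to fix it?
Bug: COUNT(*) cannot appear in WHERE; the per-group count doesn't exist yet

Fix: Group first with HAVING COUNT(*) >= 2, then COUNT the resulting groups

Corrected query:
SELECT COUNT(*) FROM (SELECT dept FROM employees GROUP BY dept HAVING COUNT(*) >= 2)

Result:
COUNT(*)
--------
1       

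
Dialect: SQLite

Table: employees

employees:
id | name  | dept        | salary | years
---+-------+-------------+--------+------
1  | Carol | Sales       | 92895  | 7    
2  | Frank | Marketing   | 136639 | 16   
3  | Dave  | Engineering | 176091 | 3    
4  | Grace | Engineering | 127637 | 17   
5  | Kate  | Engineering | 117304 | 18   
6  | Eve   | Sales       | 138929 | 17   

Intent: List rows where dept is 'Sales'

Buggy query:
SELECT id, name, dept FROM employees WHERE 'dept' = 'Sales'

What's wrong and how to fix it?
Bug: Single quotes denote string literals in SQL; the column name is being compared as a constant string

Fix: Reference the column as dept without single quotes

Corrected query:
SELECT id, name, dept FROM employees WHERE dept = 'Sales'

Result:
id | name  | dept 
---+-------+------
1  | Carol | Sales
6  | Eve   | Sales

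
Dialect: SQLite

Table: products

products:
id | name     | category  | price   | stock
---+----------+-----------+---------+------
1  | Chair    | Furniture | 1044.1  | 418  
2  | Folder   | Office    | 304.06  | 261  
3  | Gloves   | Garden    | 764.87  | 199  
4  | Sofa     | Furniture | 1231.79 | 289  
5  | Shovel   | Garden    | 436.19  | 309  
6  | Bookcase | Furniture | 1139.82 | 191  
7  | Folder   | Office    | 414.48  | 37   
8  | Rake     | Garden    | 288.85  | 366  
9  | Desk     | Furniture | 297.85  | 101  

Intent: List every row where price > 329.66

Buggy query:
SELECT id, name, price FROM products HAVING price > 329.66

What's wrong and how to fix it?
Bug: HAVING filters the output of aggregation, but this query has no GROUP BY and no aggregate functions, so SQLite rejects it (HAVING clause on a non-aggregate query); the condition here is per row

Fix: Use WHERE for row-level filtering

Corrected query:
SELECT id, name, price FROM products WHERE price > 329.66

Result:
id | name     | price  
---+----------+--------
1  | Chair    | 1044.1 
3  | Gloves   | 764.87 
4  | Sofa     | 1231.79
5  | Shovel   | 436.19 
6  | Bookcase | 1139.82
7  | Folder   | 414.48 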